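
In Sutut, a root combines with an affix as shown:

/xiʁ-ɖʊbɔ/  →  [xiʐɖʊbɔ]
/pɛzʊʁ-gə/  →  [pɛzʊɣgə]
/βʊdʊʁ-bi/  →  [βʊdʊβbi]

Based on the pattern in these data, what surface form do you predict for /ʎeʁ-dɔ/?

[ʎezdɔ]

The data show regressive place assimilation: /ʁ/ → [ʐ] before /ɖ/; /ʁ/ → [ɣ] before /g/; /ʁ/ → [β] before /b/. In each pair only place changes, matching the following consonant, while manner and voice stay constant.
/ʁ/ is a voiced uvular fricative. The following trigger /d/ is alveolar, so /ʁ/ must become alveolar as well.
A voiced alveolar fricative is [z], so the surface segment is [z].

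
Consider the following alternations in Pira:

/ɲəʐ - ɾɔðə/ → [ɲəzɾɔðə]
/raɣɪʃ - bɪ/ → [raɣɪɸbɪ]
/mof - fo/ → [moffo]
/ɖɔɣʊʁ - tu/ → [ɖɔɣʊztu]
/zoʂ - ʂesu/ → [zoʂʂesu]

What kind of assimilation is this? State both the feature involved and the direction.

Underlying /ʐ/ is realised as [z] next to /ɾ/; /ɾ/ itself does not change.
The change retroflex → alveolar matches the place of the following /ɾ/, identifying this as place assimilation.
Manner and voice are unchanged, so the assimilation is partial, not total.
The same holds elsewhere in the data: /ʃ/ → [ɸ] before /b/ (postalveolar → bilabial, matching bilabial); /ʁ/ → [z] before /t/ (uvular → alveolar, matching alveolar) — only place changes, and always toward the following segment.
No alternation appears in [moffo], [zoʂʂesu]: there the adjacent consonants already agree in place (/f/ and /f/ are both labiodental; /ʂ/ and /ʂ/ are both retroflex), so these forms are consistent with the same rule.
The trigger is the following segment, so the direction is regressive (anticipatory).

regressive place assimilation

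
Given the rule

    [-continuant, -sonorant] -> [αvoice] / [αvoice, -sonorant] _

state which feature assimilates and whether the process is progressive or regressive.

The shared variable α links the value of [voice] on the target to the same value on the neighbouring segment, so voicing is the feature that assimilates.
The conditioning segment sits to the left of the focus bar, meaning the trigger precedes the segment that changes — progressive assimilation.

progressive voicing assimilation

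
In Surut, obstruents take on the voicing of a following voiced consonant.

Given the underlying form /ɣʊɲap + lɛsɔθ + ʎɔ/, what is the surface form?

[ɣʊɲablɛsɔðʎɔ]

The rule targets /p/ (voiceless bilabial stop), which sits before the trigger /l/ (voiced).
The voiced bilabial stop is [b], so /p/ → [b].
The same rule applies at the second boundary: /θ/ → [ð] next to /ʎ/.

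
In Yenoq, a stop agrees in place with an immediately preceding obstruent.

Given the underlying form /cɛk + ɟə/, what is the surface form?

[cɛkgə]

/ɟ/ is a voiced palatal stop. The preceding trigger /k/ is velar, so /ɟ/ must become velar as well.
A voiced velar stop is [g], so the surface segment is [g].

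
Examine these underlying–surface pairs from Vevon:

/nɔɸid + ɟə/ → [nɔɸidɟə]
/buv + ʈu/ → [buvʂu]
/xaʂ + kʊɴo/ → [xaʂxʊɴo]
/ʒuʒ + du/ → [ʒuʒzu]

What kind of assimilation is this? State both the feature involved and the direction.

progressive manner assimilation

Comparing underlying and surface forms, /ʈ/ → [ʂ] is the alternation; the neighbouring /v/ is constant.
The change stop → fricative matches the manner of the preceding /v/, identifying this as manner assimilation.
Place and voice are unchanged, so the assimilation is partial, not total.
The same holds elsewhere in the data: /k/ → [x] after /ʂ/ (stop → fricative, matching a fricative); /d/ → [z] after /ʒ/ (stop → fricative, matching a fricative) — only manner changes, and always toward the preceding segment.
No alternation appears in [nɔɸidɟə]: there the adjacent consonants already agree in manner (/ɟ/ and /d/ are both stops), so this form is consistent with the same rule.
Since the segment that changes follows the conditioning segment, the assimilation is progressive.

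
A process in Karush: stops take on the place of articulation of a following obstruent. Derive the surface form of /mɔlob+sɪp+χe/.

[mɔlodsɪqχe]

/b/ is a voiced bilabial stop. The following trigger /s/ is alveolar, so /b/ must become alveolar as well.
A voiced alveolar stop is [d], so the surface segment is [d].
At the second juncture, /p/ likewise becomes [q] adjacent to /χ/.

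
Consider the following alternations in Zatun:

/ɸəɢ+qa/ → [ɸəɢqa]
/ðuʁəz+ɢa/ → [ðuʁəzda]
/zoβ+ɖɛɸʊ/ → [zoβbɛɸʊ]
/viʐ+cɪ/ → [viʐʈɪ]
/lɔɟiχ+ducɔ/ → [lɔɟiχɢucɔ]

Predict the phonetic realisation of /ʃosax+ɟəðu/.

[ʃosaxgəðu]

The data show progressive place assimilation: /ɢ/ → [d] after /z/; /ɖ/ → [b] after /β/; /c/ → [ʈ] after /ʐ/; /d/ → [ɢ] after /χ/. In each pair only place changes, matching the preceding consonant, while manner and voice stay constant.
Nothing changes in [ɸəɢqa]: there the adjacent consonants already agree in place (/q/ and /ɢ/ are both uvular), so this form is consistent with the same rule.
The rule targets /ɟ/ (voiced palatal stop), which sits after the trigger /x/ (velar).
The voiced velar stop is [g], so /ɟ/ → [g].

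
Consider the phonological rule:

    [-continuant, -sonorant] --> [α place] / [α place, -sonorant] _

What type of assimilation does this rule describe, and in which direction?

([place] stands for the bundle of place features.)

progressive place assimilation

The shared variable α links the value of the place features (abbreviated [place]) on the target to the same value on the neighbouring segment, so place is the feature that assimilates.
The conditioning segment sits to the left of the focus bar, meaning the trigger precedes the segment that changes — progressive assimilation.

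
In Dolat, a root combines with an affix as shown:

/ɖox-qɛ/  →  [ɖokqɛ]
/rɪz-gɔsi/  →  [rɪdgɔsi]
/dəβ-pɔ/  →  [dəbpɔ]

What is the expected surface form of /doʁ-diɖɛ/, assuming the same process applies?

[doɢdiɖɛ]

The data show regressive manner assimilation: /x/ → [k] before /q/; /z/ → [d] before /g/; /β/ → [b] before /p/. In each pair only manner changes, matching the following consonant, while place and voice stay constant.
The rule targets /ʁ/ (voiced uvular fricative), which sits before the trigger /d/ (stop).
A voiced uvular stop is [ɢ], so the surface segment is [ɢ].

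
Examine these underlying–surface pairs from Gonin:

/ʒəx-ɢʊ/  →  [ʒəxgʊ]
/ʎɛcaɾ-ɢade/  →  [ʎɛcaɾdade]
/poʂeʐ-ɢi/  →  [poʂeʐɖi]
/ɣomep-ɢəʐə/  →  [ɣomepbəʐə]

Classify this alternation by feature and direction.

progressive place assimilation

Underlying /ɢ/ is realised as [g] next to /x/; /x/ itself does not change.
The change uvular → velar matches the place of the preceding /x/, identifying this as place assimilation.
Manner and voice are unchanged, so the assimilation is partial, not total.
Checking the remaining alternations: /ɢ/ → [d] after /ɾ/ (uvular → alveolar, matching alveolar); /ɢ/ → [ɖ] after /ʐ/ (uvular → retroflex, matching retroflex); /ɢ/ → [b] after /p/ (uvular → bilabial, matching bilabial) — only place changes, and always toward the preceding segment.
Since the segment that changes follows the conditioning segment, the assimilation is progressive.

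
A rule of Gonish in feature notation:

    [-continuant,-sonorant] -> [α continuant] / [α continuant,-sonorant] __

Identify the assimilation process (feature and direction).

The shared variable α links the value of [continuant] on the target to that of the neighbouring obstruent. [continuant] distinguishes stops from fricatives — a manner-of-articulation feature — so this is manner assimilation.
Since the environment is written before the underscore, the trigger precedes the target; the direction is progressive.

progressive manner assimilation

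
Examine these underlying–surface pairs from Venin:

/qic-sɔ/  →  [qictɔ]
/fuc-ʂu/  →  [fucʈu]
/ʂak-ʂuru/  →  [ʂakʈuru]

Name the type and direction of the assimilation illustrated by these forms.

The segment that alternates is /s/, which surfaces as [t] when adjacent to /c/.
/s/ is a fricative while /c/ is a stop; the output [t] is a stop, matching the trigger — so the feature that spreads is manner.
Place and voice are unchanged, so the assimilation is partial, not total.
The other alternating forms pattern the same way: /ʂ/ → [ʈ] after /c/ (fricative → stop, matching a stop); /ʂ/ → [ʈ] after /k/ (fricative → stop, matching a stop) — only manner changes, and always toward the preceding segment.
The trigger is the preceding segment, so the direction is progressive (perseverative).

progressive manner assimilation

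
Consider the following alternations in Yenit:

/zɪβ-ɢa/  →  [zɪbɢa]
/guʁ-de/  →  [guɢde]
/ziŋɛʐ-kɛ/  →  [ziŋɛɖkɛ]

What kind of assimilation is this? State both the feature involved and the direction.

regressive manner assimilation

Comparing underlying and surface forms, /β/ → [b] is the alternation; the neighbouring /ɢ/ is constant.
/β/ is a fricative while /ɢ/ is a stop; the output [b] is a stop, matching the trigger — so the feature that spreads is manner.
Place and voice are unchanged, so the assimilation is partial, not total.
Checking the remaining alternations: /ʁ/ → [ɢ] before /d/ (fricative → stop, matching a stop); /ʐ/ → [ɖ] before /k/ (fricative → stop, matching a stop) — only manner changes, and always toward the following segment.
Since the segment that changes precedes the conditioning segment, the assimilation is regressive.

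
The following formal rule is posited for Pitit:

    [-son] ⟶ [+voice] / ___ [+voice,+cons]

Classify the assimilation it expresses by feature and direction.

regressive voicing assimilation

The target ([-son], obstruents) acquires [+voice] next to a voiced consonant ([+voice,+cons]) — it takes on the voicing of its neighbour, so the feature that spreads is voicing.
Since the environment is written after the underscore, the trigger follows the target; the direction is regressive.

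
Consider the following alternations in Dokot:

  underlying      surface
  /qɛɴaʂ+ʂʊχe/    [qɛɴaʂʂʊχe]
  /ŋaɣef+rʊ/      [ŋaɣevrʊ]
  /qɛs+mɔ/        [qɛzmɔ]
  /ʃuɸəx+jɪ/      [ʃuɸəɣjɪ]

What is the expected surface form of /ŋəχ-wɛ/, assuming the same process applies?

[ŋəʁwɛ]

The data show regressive voicing assimilation: /f/ → [v] before /r/; /s/ → [z] before /m/; /x/ → [ɣ] before /j/. In each pair only voicing changes, matching the following consonant, while place and manner stay constant.
Nothing changes in [qɛɴaʂʂʊχe]: there the adjacent consonants already agree in voicing (/ʂ/ and /ʂ/ are both voiceless), so this form is consistent with the same rule.
/χ/ is a voiceless uvular fricative. The following trigger /w/ is voiced, so /χ/ must become voiced as well.
Changing only its voicing to voiced gives [ʁ] — the voiced uvular fricative.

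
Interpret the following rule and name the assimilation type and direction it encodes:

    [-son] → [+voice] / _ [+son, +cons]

The structural change is [+voice], and the conditioning segment [+son, +cons] (a sonorant consonant) is itself voiced, so the target comes to share the voicing of its neighbour — voicing assimilation.
The conditioning segment sits to the right of the focus bar, meaning the trigger follows the segment that changes — regressive assimilation.

regressive voicing assimilation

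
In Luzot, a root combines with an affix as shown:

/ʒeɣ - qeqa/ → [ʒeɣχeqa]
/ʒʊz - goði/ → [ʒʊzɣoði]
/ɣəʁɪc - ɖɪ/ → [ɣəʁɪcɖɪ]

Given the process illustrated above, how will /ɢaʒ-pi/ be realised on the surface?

[ɢaʒɸi]

The data show progressive manner assimilation: /q/ → [χ] after /ɣ/; /g/ → [ɣ] after /z/. In each pair only manner changes, matching the preceding consonant, while place and voice stay constant.
No alternation appears in [ɣəʁɪcɖɪ]: there the adjacent consonants already agree in manner (/ɖ/ and /c/ are both stops), so this form is consistent with the same rule.
/p/ is a voiceless bilabial stop. The preceding trigger /ʒ/ is a fricative, so /p/ must become a fricative as well.
Changing only its manner to fricative gives [ɸ] — the voiceless bilabial fricative.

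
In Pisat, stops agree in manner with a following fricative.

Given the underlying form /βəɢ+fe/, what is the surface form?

[βəʁfe]

/ɢ/ is a voiced uvular stop. The following trigger /f/ is a fricative, so /ɢ/ must become a fricative as well.
A voiced uvular fricative is [ʁ], so the surface segment is [ʁ].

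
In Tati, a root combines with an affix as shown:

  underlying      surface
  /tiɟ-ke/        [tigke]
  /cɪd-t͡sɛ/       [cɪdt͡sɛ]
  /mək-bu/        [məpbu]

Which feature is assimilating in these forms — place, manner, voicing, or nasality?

The segment that alternates is /ɟ/, which surfaces as [g] when adjacent to /k/.
/ɟ/ is palatal while /k/ is velar; the output [g] is velar, matching the trigger — so the feature that spreads is place.
The same holds elsewhere in the data: /k/ → [p] before /b/ (velar → bilabial, matching bilabial) — only place changes, and always toward the following segment.
Nothing changes in [cɪdt͡sɛ]: there the adjacent consonants already agree in place (/d/ and /t͡s/ are both alveolar), so this form is consistent with the same rule.

place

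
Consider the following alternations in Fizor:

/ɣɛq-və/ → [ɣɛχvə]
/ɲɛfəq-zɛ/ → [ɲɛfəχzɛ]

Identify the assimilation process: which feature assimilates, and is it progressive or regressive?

Underlying /q/ is realised as [χ] next to /v/; /v/ itself does not change.
/q/ is a stop while /v/ is a fricative; the output [χ] is a fricative, matching the trigger — so the feature that spreads is manner.
Place and voice are unchanged, so the assimilation is partial, not total.
The other alternating form patterns the same way: /q/ → [χ] before /z/ (stop → fricative, matching a fricative) — only manner changes, and always toward the following segment.
Since the segment that changes precedes the conditioning segment, the assimilation is regressive.

regressive manner assimilation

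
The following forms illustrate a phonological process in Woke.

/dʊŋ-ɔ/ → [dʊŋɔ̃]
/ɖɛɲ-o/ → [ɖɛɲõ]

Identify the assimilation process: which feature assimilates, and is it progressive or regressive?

The vowel /ɔ/ surfaces as nasalised [ɔ̃] next to the preceding nasal /ŋ/ — it has acquired the [+nasal] feature of its neighbour.
Likewise in the remaining data: /o/ → [õ] after /ɲ/ — each time a vowel is nasalised next to a preceding nasal.
Because the conditioning nasal is to the left of the vowel that changes, the process is progressive (perseverative).

progressive nasality assimilation (vowel nasalisation)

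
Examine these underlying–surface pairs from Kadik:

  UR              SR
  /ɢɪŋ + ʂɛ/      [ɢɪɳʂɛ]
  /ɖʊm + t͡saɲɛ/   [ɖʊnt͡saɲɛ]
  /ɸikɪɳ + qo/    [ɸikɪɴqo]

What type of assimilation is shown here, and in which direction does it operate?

regressive place assimilation

Underlying /ŋ/ is realised as [ɳ] next to /ʂ/; /ʂ/ itself does not change.
The change velar → retroflex matches the place of the following /ʂ/, identifying this as place assimilation.
Manner and voice are unchanged, so the assimilation is partial, not total.
The other alternating forms pattern the same way: /m/ → [n] before /t͡s/ (bilabial → alveolar, matching alveolar); /ɳ/ → [ɴ] before /q/ (retroflex → uvular, matching uvular) — only place changes, and always toward the following segment.
Since the segment that changes precedes the conditioning segment, the assimilation is regressive.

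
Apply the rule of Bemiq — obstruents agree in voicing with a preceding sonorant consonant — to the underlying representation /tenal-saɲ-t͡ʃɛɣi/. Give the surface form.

The rule targets /s/ (voiceless alveolar fricative), which sits after the trigger /l/ (voiced).
The voiced alveolar fricative is [z], so /s/ → [z].
The same rule applies at the second boundary: /t͡ʃ/ → [d͡ʒ] next to /ɲ/.

[tenalzaɲd͡ʒɛɣi]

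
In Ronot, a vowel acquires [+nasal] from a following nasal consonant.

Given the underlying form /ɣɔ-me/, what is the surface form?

[ɣɔ̃me]

/ɔ/ sits next to the nasal /m/ and is therefore nasalised to [ɔ̃].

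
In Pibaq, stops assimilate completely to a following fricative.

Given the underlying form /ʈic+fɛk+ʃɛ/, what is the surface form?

[ʈiffɛʃʃɛ]

/c/ is the segment targeted by the rule; it sits immediately before /f/, so it assimilates completely and surfaces as [f].
The same rule applies at the second boundary: /k/ → [ʃ] next to /ʃ/.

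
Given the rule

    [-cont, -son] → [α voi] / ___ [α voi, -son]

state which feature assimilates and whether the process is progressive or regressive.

The rule copies [voi] from the environment onto the target, so the assimilating feature is voicing.
The conditioning segment sits to the right of the focus bar, meaning the trigger follows the segment that changes — regressive assimilation.

regressive voicing assimilation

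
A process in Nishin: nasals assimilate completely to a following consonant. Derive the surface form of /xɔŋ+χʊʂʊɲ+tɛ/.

/ŋ/ is the segment targeted by the rule; it sits immediately before /χ/, so it assimilates completely and surfaces as [χ].
The same rule applies at the second boundary: /ɲ/ → [t] next to /t/.

[xɔχχʊʂʊttɛ]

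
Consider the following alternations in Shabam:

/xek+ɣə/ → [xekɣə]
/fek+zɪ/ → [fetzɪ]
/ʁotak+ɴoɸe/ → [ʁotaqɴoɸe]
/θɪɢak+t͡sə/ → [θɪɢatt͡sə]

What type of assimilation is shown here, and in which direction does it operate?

regressive place assimilation

Comparing underlying and surface forms, /k/ → [t] is the alternation; the neighbouring /z/ is constant.
The change velar → alveolar matches the place of the following /z/, identifying this as place assimilation.
Manner and voice are unchanged, so the assimilation is partial, not total.
The same holds elsewhere in the data: /k/ → [q] before /ɴ/ (velar → uvular, matching uvular); /k/ → [t] before /t͡s/ (velar → alveolar, matching alveolar) — only place changes, and always toward the following segment.
Nothing changes in [xekɣə]: there the adjacent consonants already agree in place (/k/ and /ɣ/ are both velar), so this form is consistent with the same rule.
The trigger is the following segment, so the direction is regressive (anticipatory).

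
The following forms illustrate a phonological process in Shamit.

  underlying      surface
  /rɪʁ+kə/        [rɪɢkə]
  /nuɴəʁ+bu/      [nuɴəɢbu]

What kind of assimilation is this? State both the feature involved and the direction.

regressive manner assimilation

Comparing underlying and surface forms, /ʁ/ → [ɢ] is the alternation; the neighbouring /k/ is constant.
The change fricative → stop matches the manner of the following /k/, identifying this as manner assimilation.
Place and voice are unchanged, so the assimilation is partial, not total.
Checking the remaining alternation: /ʁ/ → [ɢ] before /b/ (fricative → stop, matching a stop) — only manner changes, and always toward the following segment.
The trigger is the following segment, so the direction is regressive (anticipatory).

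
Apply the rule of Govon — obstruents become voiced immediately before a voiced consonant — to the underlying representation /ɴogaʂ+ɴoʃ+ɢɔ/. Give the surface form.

[ɴogaʐɴoʒɢɔ]

/ʂ/ is a voiceless retroflex fricative. The following trigger /ɴ/ is voiced, so /ʂ/ must become voiced as well.
Changing only its voicing to voiced gives [ʐ] — the voiced retroflex fricative.
At the second juncture, /ʃ/ likewise becomes [ʒ] adjacent to /ɢ/.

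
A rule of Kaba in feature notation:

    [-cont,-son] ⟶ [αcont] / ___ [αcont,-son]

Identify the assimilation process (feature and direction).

regressive manner assimilation

The rule copies [cont] (continuancy) from the environment onto the target stops; since [±cont] encodes the stop/fricative manner contrast, the assimilating dimension is manner.
Since the environment is written after the underscore, the trigger follows the target; the direction is regressive.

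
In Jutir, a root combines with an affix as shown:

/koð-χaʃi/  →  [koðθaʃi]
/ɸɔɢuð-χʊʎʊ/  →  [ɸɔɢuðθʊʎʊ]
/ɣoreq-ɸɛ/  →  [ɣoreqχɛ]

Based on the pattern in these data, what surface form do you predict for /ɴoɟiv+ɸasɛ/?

The data show progressive place assimilation: /χ/ → [θ] after /ð/; /ɸ/ → [χ] after /q/. In each pair only place changes, matching the preceding consonant, while manner and voice stay constant.
/ɸ/ is a voiceless bilabial fricative. The preceding trigger /v/ is labiodental, so /ɸ/ must become labiodental as well.
A voiceless labiodental fricative is [f], so the surface segment is [f].

[ɴoɟivfasɛ]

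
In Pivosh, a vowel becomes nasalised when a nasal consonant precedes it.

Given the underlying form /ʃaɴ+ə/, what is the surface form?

The vowel /ə/ is adjacent to the preceding nasal /ɴ/, so it acquires [+nasal] and surfaces as [ə̃].

[ʃaɴə̃]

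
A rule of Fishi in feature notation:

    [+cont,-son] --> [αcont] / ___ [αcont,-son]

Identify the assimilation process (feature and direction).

The shared variable α links the value of [cont] on the target to that of the neighbouring obstruent. [cont] distinguishes stops from fricatives — a manner-of-articulation feature — so this is manner assimilation.
Since the environment is written after the underscore, the trigger follows the target; the direction is regressive.

regressive manner assimilation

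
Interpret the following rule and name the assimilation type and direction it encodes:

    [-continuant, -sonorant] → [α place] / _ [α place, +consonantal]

regressive place assimilation

The shared variable α links the value of the place features (abbreviated [place]) on the target to the same value on the neighbouring segment, so place is the feature that assimilates.
Since the environment is written after the underscore, the trigger follows the target; the direction is regressive.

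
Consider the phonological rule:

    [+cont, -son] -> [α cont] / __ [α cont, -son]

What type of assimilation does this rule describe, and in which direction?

The shared variable α links the value of [cont] on the target to that of the neighbouring obstruent. [cont] distinguishes stops from fricatives — a manner-of-articulation feature — so this is manner assimilation.
The conditioning segment sits to the right of the focus bar, meaning the trigger follows the segment that changes — regressive assimilation.

regressive manner assimilation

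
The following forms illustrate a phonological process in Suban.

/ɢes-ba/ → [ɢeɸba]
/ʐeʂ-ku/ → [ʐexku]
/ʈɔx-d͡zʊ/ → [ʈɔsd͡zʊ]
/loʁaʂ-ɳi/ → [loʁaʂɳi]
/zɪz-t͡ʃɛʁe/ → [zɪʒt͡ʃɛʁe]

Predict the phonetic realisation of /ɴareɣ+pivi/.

The data show regressive place assimilation: /s/ → [ɸ] before /b/; /ʂ/ → [x] before /k/; /x/ → [s] before /d͡z/; /z/ → [ʒ] before /t͡ʃ/. In each pair only place changes, matching the following consonant, while manner and voice stay constant.
No alternation appears in [loʁaʂɳi]: there the adjacent consonants already agree in place (/ʂ/ and /ɳ/ are both retroflex), so this form is consistent with the same rule.
The rule targets /ɣ/ (voiced velar fricative), which sits before the trigger /p/ (bilabial).
A voiced bilabial fricative is [β], so the surface segment is [β].

[ɴareβpivi]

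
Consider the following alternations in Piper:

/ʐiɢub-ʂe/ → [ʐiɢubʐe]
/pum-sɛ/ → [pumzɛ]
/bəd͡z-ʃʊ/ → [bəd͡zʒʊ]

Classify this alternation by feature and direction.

progressive voicing assimilation

Comparing underlying and surface forms, /ʂ/ → [ʐ] is the alternation; the neighbouring /b/ is constant.
The change voiceless → voiced matches the voicing of the preceding /b/, identifying this as voicing assimilation.
Place and manner are unchanged, so the assimilation is partial, not total.
The other alternating forms pattern the same way: /s/ → [z] after /m/ (voiceless → voiced, matching voiced); /ʃ/ → [ʒ] after /d͡z/ (voiceless → voiced, matching voiced) — only voicing changes, and always toward the preceding segment.
Since the segment that changes follows the conditioning segment, the assimilation is progressive.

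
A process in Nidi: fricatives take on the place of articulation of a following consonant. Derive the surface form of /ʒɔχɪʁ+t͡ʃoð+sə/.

/ʁ/ is a voiced uvular fricative. The following trigger /t͡ʃ/ is postalveolar, so /ʁ/ must become postalveolar as well.
Changing only its place to postalveolar gives [ʒ] — the voiced postalveolar fricative.
At the second juncture, /ð/ likewise becomes [z] adjacent to /s/.

[ʒɔχɪʒt͡ʃozsə]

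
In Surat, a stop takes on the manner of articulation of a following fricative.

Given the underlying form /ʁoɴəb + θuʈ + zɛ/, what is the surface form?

[ʁoɴəβθuʂzɛ]

/b/ is a voiced bilabial stop. The following trigger /θ/ is a fricative, so /b/ must become a fricative as well.
A voiced bilabial fricative is [β], so the surface segment is [β].
At the second juncture, /ʈ/ likewise becomes [ʂ] adjacent to /z/.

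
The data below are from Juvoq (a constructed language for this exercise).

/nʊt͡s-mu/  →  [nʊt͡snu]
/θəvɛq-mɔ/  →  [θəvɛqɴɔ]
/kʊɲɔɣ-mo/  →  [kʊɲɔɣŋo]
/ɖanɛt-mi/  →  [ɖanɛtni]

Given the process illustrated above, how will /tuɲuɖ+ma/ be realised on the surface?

[tuɲuɖɳa]

The data show progressive place assimilation: /m/ → [n] after /t͡s/; /m/ → [ɴ] after /q/; /m/ → [ŋ] after /ɣ/; /m/ → [n] after /t/. In each pair only place changes, matching the preceding consonant, while manner and voice stay constant.
The rule targets /m/ (voiced bilabial nasal), which sits after the trigger /ɖ/ (retroflex).
Changing only its place to retroflex gives [ɳ] — the voiced retroflex nasal.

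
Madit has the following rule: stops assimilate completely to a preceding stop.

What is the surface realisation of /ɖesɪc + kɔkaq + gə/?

[ɖesɪccɔkaqqə]

/k/ is the segment targeted by the rule; it sits immediately after /c/, so it assimilates completely and surfaces as [c].
The same rule applies at the second boundary: /g/ → [q] next to /q/.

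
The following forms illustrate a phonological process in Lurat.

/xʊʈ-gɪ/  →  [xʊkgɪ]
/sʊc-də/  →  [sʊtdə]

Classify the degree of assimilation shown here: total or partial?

Comparing underlying and surface forms, /ʈ/ → [k] is the alternation; the neighbouring /g/ is constant.
/ʈ/ is retroflex while /g/ is velar; the output [k] is velar, matching the trigger — so the feature that spreads is place.
Manner and voice are unchanged, so the assimilation is partial, not total.
Checking the remaining alternation: /c/ → [t] before /d/ (palatal → alveolar, matching alveolar) — only place changes, and always toward the following segment.

partial assimilation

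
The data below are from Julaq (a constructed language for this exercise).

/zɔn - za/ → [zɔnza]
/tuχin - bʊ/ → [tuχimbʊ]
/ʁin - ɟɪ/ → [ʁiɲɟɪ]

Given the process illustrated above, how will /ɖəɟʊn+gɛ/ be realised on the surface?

The data show regressive place assimilation: /n/ → [m] before /b/; /n/ → [ɲ] before /ɟ/. In each pair only place changes, matching the following consonant, while manner and voice stay constant.
Nothing changes in [zɔnza]: there the adjacent consonants already agree in place (/n/ and /z/ are both alveolar), so this form is consistent with the same rule.
/n/ is a voiced alveolar nasal. The following trigger /g/ is velar, so /n/ must become velar as well.
A voiced velar nasal is [ŋ], so the surface segment is [ŋ].

[ɖəɟʊŋgɛ]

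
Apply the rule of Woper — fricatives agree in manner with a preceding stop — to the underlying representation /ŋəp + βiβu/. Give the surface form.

The rule targets /β/ (voiced bilabial fricative), which sits after the trigger /p/ (stop).
The voiced bilabial stop is [b], so /β/ → [b].

[ŋəpbiβu]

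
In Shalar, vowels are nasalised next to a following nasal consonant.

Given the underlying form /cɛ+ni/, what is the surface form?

/ɛ/ sits next to the nasal /n/ and is therefore nasalised to [ɛ̃].

[cɛ̃ni]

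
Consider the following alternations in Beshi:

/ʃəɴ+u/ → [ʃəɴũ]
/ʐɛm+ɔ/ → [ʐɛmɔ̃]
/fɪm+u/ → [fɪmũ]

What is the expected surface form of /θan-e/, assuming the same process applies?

The data show progressive nasality assimilation (vowel nasalisation): /u/ → [ũ] after /ɴ/; /ɔ/ → [ɔ̃] after /m/; /u/ → [ũ] after /m/ — a vowel is nasalised by an immediately preceding nasal consonant.
/e/ sits next to the nasal /n/ and is therefore nasalised to [ẽ].

[θanẽ]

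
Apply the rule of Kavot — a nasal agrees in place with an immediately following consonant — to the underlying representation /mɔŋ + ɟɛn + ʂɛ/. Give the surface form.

/ŋ/ is a voiced velar nasal. The following trigger /ɟ/ is palatal, so /ŋ/ must become palatal as well.
A voiced palatal nasal is [ɲ], so the surface segment is [ɲ].
At the second juncture, /n/ likewise becomes [ɳ] adjacent to /ʂ/.

[mɔɲɟɛɳʂɛ]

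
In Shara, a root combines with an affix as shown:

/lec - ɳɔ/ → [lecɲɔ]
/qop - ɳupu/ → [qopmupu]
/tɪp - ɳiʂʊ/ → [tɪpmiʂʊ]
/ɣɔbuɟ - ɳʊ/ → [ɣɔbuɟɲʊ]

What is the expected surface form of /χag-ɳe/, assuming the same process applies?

[χagŋe]

The data show progressive place assimilation: /ɳ/ → [ɲ] after /c/; /ɳ/ → [m] after /p/; /ɳ/ → [ɲ] after /ɟ/. In each pair only place changes, matching the preceding consonant, while manner and voice stay constant.
The rule targets /ɳ/ (voiced retroflex nasal), which sits after the trigger /g/ (velar).
A voiced velar nasal is [ŋ], so the surface segment is [ŋ].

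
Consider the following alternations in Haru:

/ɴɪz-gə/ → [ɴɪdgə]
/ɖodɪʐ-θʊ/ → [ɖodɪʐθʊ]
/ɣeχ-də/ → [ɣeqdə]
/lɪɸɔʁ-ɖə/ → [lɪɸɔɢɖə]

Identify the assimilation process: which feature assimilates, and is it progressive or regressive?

regressive manner assimilation

Underlying /z/ is realised as [d] next to /g/; /g/ itself does not change.
The change fricative → stop matches the manner of the following /g/, identifying this as manner assimilation.
Place and voice are unchanged, so the assimilation is partial, not total.
Checking the remaining alternations: /χ/ → [q] before /d/ (fricative → stop, matching a stop); /ʁ/ → [ɢ] before /ɖ/ (fricative → stop, matching a stop) — only manner changes, and always toward the following segment.
No alternation appears in [ɖodɪʐθʊ]: there the adjacent consonants already agree in manner (/ʐ/ and /θ/ are both fricatives), so this form is consistent with the same rule.
The trigger is the following segment, so the direction is regressive (anticipatory).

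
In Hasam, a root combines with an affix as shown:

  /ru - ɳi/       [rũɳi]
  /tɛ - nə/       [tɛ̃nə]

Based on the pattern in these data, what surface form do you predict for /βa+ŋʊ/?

[βãŋʊ]

The data show regressive nasality assimilation (vowel nasalisation): /u/ → [ũ] before /ɳ/; /ɛ/ → [ɛ̃] before /n/ — a vowel is nasalised by an immediately following nasal consonant.
/a/ sits next to the nasal /ŋ/ and is therefore nasalised to [ã].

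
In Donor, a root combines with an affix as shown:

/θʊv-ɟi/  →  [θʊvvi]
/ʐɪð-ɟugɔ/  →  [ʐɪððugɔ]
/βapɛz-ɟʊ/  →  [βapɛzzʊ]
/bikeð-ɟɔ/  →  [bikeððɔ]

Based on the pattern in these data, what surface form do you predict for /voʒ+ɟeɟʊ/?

The data show progressive total assimilation (/ɟ/ → [v] after /v/; /ɟ/ → [ð] after /ð/; /ɟ/ → [z] after /z/): in every case the target segment becomes identical to its preceding neighbour, copying more than a single feature.
/ɟ/ is the segment targeted by the rule; it sits immediately after /ʒ/, so it assimilates completely and surfaces as [ʒ].

[voʒʒeɟʊ]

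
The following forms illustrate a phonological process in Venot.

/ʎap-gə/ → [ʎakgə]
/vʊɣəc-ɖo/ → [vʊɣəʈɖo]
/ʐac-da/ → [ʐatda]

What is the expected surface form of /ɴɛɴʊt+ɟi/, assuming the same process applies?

[ɴɛɴʊcɟi]

The data show regressive place assimilation: /p/ → [k] before /g/; /c/ → [ʈ] before /ɖ/; /c/ → [t] before /d/. In each pair only place changes, matching the following consonant, while manner and voice stay constant.
The rule targets /t/ (voiceless alveolar stop), which sits before the trigger /ɟ/ (palatal).
A voiceless palatal stop is [c], so the surface segment is [c].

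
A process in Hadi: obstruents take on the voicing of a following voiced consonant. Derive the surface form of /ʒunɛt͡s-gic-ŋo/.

[ʒunɛd͡zgiɟŋo]

/t͡s/ is a voiceless alveolar affricate. The following trigger /g/ is voiced, so /t͡s/ must become voiced as well.
Changing only its voicing to voiced gives [d͡z] — the voiced alveolar affricate.
At the second juncture, /c/ likewise becomes [ɟ] adjacent to /ŋ/.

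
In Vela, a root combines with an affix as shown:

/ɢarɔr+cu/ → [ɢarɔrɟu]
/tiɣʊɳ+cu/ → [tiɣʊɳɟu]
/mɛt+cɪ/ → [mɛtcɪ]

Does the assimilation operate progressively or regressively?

progressive

The segment that alternates is /c/, which surfaces as [ɟ] when adjacent to /r/.
/c/ is voiceless while /r/ is voiced; the output [ɟ] is voiced, matching the trigger — so the feature that spreads is voicing.
The other alternating form patterns the same way: /c/ → [ɟ] after /ɳ/ (voiceless → voiced, matching voiced) — only voicing changes, and always toward the preceding segment.
No alternation appears in [mɛtcɪ]: there the adjacent consonants already agree in voicing (/c/ and /t/ are both voiceless), so this form is consistent with the same rule.
Since the segment that changes follows the conditioning segment, the assimilation is progressive.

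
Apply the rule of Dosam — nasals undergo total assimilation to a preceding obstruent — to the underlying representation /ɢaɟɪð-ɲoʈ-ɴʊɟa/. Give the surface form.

[ɢaɟɪððoʈʈʊɟa]

/ɲ/ is the segment targeted by the rule; it sits immediately after /ð/, so it assimilates completely and surfaces as [ð].
The same rule applies at the second boundary: /ɴ/ → [ʈ] next to /ʈ/.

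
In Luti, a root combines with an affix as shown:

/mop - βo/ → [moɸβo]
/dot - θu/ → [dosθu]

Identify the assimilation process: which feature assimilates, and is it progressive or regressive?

regressive manner assimilation

The segment that alternates is /p/, which surfaces as [ɸ] when adjacent to /β/.
/p/ is a stop while /β/ is a fricative; the output [ɸ] is a fricative, matching the trigger — so the feature that spreads is manner.
Place and voice are unchanged, so the assimilation is partial, not total.
The other alternating form patterns the same way: /t/ → [s] before /θ/ (stop → fricative, matching a fricative) — only manner changes, and always toward the following segment.
Since the segment that changes precedes the conditioning segment, the assimilation is regressive.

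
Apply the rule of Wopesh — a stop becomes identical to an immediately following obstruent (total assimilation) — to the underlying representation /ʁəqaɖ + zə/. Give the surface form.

[ʁəqazzə]

/ɖ/ is the segment targeted by the rule; it sits immediately before /z/, so it assimilates completely and surfaces as [z].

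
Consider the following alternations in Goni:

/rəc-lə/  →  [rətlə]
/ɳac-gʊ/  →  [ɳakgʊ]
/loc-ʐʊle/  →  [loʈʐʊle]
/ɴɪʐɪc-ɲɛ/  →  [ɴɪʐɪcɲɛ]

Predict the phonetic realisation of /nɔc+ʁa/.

The data show regressive place assimilation: /c/ → [t] before /l/; /c/ → [k] before /g/; /c/ → [ʈ] before /ʐ/. In each pair only place changes, matching the following consonant, while manner and voice stay constant.
No alternation appears in [ɴɪʐɪcɲɛ]: there the adjacent consonants already agree in place (/c/ and /ɲ/ are both palatal), so this form is consistent with the same rule.
The rule targets /c/ (voiceless palatal stop), which sits before the trigger /ʁ/ (uvular).
The voiceless uvular stop is [q], so /c/ → [q].

[nɔqʁa]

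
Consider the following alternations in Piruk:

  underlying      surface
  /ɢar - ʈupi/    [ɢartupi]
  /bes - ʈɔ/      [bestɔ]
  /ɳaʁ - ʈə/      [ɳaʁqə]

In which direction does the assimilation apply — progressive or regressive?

The segment that alternates is /ʈ/, which surfaces as [t] when adjacent to /r/.
/ʈ/ is retroflex while /r/ is alveolar; the output [t] is alveolar, matching the trigger — so the feature that spreads is place.
The other alternating forms pattern the same way: /ʈ/ → [t] after /s/ (retroflex → alveolar, matching alveolar); /ʈ/ → [q] after /ʁ/ (retroflex → uvular, matching uvular) — only place changes, and always toward the preceding segment.
Since the segment that changes follows the conditioning segment, the assimilation is progressive.

progressive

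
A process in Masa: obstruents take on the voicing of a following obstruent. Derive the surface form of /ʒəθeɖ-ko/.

[ʒəθeʈko]

/ɖ/ is a voiced retroflex stop. The following trigger /k/ is voiceless, so /ɖ/ must become voiceless as well.
Changing only its voicing to voiceless gives [ʈ] — the voiceless retroflex stop.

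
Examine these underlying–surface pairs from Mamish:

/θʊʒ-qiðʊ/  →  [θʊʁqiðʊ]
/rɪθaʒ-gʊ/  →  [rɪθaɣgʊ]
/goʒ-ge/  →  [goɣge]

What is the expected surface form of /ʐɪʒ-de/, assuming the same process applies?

[ʐɪzde]

The data show regressive place assimilation: /ʒ/ → [ʁ] before /q/; /ʒ/ → [ɣ] before /g/. In each pair only place changes, matching the following consonant, while manner and voice stay constant.
The rule targets /ʒ/ (voiced postalveolar fricative), which sits before the trigger /d/ (alveolar).
Changing only its place to alveolar gives [z] — the voiced alveolar fricative.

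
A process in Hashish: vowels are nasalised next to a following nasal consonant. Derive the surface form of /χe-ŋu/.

[χẽŋu]

The vowel /e/ is adjacent to the following nasal /ŋ/, so it acquires [+nasal] and surfaces as [ẽ].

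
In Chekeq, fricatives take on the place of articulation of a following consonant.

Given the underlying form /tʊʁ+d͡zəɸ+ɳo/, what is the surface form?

/ʁ/ is a voiced uvular fricative. The following trigger /d͡z/ is alveolar, so /ʁ/ must become alveolar as well.
A voiced alveolar fricative is [z], so the surface segment is [z].
At the second juncture, /ɸ/ likewise becomes [ʂ] adjacent to /ɳ/.

[tʊzd͡zəʂɳo]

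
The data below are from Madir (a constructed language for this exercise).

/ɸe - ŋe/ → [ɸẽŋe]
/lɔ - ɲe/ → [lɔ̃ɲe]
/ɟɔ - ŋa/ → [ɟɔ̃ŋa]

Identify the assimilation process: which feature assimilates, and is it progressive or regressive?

The vowel /e/ surfaces as nasalised [ẽ] next to the following nasal /ŋ/ — it has acquired the [+nasal] feature of its neighbour.
Likewise in the remaining data: /ɔ/ → [ɔ̃] before /ɲ/; /ɔ/ → [ɔ̃] before /ŋ/ — each time a vowel is nasalised next to a following nasal.
Because the conditioning nasal is to the right of the vowel that changes, the process is regressive (anticipatory).

regressive nasality assimilation (vowel nasalisation)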